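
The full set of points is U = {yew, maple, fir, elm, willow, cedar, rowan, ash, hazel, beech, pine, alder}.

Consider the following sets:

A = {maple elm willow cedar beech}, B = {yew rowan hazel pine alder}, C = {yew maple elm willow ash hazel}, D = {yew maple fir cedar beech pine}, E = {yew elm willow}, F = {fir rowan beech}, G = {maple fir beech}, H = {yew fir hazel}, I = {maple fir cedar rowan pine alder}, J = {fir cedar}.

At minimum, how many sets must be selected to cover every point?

C and G and I together: C ∪ G ∪ I = {yew, maple, fir, elm, willow, cedar, rowan, ash, hazel, beech, pine, alder} — every point is covered.
Only C contains ash, so C is forced; the remaining 6 points need at least 2 more sets (each remaining set adds at most 5) — so at least 3 sets are needed, and 3 is optimal.

3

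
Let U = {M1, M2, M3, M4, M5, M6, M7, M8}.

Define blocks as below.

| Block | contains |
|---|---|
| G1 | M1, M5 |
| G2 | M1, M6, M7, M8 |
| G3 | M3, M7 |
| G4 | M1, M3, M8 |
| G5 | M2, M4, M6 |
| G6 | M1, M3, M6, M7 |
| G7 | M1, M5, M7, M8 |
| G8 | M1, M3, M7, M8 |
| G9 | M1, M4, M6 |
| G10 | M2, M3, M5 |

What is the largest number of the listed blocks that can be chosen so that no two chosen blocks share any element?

3

G1, G3, G5 are pairwise disjoint (G1={M1,M5}; G3={M3,M7}; G5={M2,M4,M6}).
Every remaining block overlaps one of these, and no 4 of the listed blocks are pairwise disjoint, so 3 is the maximum.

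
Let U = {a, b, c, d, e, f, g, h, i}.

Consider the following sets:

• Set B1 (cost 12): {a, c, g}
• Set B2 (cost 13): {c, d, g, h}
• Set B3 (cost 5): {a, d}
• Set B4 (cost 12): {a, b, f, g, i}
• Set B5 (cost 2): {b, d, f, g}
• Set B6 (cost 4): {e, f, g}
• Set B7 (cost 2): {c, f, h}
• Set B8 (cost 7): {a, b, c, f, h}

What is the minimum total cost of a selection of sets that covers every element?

20

B4, B5, B6, B7 together cover every element (B4 ∪ B5 ∪ B6 ∪ B7 = {a, b, c, d, e, f, g, h, i}); total cost 12 + 2 + 4 + 2 = 20.
The greedy pick B5, B7, B6, B3, B4 costs 25; no covering selection beats 20.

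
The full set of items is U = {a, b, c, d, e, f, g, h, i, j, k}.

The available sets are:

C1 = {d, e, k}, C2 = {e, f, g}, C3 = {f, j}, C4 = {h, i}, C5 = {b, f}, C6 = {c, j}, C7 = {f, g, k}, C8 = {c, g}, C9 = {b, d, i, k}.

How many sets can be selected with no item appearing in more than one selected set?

4

C1, C4, C5, C6 are pairwise disjoint (C1={d,e,k}; C4={h,i}; C5={b,f}; C6={c,j}).
Every remaining set overlaps one of these, and no 5 of the listed sets are pairwise disjoint, so 4 is the maximum.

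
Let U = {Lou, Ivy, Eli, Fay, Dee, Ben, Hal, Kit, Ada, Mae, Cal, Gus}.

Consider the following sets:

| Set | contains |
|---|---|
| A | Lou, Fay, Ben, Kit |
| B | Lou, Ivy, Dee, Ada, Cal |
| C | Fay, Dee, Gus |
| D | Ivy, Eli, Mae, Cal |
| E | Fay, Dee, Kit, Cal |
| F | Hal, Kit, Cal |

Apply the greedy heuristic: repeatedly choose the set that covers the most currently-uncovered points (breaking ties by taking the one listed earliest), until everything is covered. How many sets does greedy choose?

Greedy: pick B (covers 5 new) → pick A (covers 3 new) → pick D (covers 2 new) → pick C (covers 1 new) → pick F (covers 1 new). Total picks: 5.

5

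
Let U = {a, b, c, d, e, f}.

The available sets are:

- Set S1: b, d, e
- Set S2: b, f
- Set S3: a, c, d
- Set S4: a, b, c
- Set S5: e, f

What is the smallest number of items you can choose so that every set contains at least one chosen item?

The 3 items {b, d, f} hit every set.
No choice of 2 items meets every set, so 3 is the minimum.

3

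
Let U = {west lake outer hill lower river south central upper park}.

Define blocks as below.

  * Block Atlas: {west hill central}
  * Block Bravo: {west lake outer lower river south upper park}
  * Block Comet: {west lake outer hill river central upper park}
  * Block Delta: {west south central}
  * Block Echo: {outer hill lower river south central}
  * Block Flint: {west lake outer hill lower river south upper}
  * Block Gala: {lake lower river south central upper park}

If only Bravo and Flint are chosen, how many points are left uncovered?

Union of Bravo, Flint = {west, lake, outer, hill, lower, river, south, upper, park}.
Not covered: central — 1 point.

1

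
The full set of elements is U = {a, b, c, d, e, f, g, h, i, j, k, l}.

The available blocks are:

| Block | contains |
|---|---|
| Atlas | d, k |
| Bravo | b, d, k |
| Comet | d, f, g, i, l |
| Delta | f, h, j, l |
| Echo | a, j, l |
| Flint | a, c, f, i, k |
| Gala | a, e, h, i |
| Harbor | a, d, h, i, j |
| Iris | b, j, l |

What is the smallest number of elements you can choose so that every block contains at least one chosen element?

The 3 elements {h, k, l} hit every block.
The blocks Atlas, Gala, Iris are pairwise disjoint, so any hitting set needs a separate element for each — at least 3. Hence 3 is optimal.

3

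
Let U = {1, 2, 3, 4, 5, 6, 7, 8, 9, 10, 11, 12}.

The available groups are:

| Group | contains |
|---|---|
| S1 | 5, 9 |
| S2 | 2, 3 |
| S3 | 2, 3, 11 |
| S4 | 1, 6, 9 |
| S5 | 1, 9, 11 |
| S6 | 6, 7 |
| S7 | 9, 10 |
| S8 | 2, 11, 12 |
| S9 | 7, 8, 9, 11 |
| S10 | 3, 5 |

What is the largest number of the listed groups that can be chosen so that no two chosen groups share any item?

4

S6, S7, S8, S10 are pairwise disjoint (S6={6,7}; S7={9,10}; S8={2,11,12}; S10={3,5}).
Every remaining group overlaps one of these, and no 5 of the listed groups are pairwise disjoint, so 4 is the maximum.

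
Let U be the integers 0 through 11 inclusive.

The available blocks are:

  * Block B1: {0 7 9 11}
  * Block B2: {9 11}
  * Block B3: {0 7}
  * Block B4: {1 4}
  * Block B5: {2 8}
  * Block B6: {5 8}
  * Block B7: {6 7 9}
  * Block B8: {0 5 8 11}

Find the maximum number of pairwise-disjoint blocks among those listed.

4

B2, B3, B4, B5 are pairwise disjoint (B2={9,11}; B3={0,7}; B4={1,4}; B5={2,8}).
Every remaining block overlaps one of these, and no 5 of the listed blocks are pairwise disjoint, so 4 is the maximum.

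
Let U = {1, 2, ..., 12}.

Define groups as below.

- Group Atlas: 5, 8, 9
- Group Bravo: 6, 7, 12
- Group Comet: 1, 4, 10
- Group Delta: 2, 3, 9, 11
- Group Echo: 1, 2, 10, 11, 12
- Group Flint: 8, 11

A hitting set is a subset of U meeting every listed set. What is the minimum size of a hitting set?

4

Take H = {1, 7, 8, 11}. Each listed group contains at least one of these, so H is a hitting set of size 4.
No choice of 3 items meets every group, so 4 is the minimum.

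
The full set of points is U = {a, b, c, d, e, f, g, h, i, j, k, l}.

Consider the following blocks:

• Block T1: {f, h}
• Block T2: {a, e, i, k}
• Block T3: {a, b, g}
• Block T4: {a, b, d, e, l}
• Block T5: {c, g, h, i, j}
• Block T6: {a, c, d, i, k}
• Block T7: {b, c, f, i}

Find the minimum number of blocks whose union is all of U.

4

Take {T1, T2, T4, T5}. Their union is {a, b, c, d, e, f, g, h, i, j, k, l}, which is all 12 points.
No 3 of the 7 blocks cover everything (all 35 combinations miss at least one point), so 4 is optimal.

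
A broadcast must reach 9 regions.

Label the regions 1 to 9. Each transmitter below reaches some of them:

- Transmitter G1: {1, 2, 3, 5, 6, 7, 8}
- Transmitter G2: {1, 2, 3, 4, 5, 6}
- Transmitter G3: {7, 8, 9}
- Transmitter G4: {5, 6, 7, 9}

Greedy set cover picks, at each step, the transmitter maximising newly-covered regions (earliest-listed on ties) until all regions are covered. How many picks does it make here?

Greedy: pick G1 (covers 7 new) → pick G2 (covers 1 new) → pick G3 (covers 1 new). Total picks: 3.
(The true minimum cover uses only 2 transmitters, so greedy is not optimal here.)

3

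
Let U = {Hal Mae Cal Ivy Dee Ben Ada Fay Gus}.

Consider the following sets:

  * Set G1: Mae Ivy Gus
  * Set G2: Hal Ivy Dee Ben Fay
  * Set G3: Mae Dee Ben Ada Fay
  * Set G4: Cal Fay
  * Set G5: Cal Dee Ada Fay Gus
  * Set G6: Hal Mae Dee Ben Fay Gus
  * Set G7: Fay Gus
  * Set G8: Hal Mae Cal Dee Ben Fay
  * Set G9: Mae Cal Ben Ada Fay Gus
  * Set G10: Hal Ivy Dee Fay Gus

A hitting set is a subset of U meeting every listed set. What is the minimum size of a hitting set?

H = {Ivy, Fay} meets every set (each contains at least one member of H), and |H| = 2.
The sets G1, G4 are pairwise disjoint, so any hitting set needs a separate element for each — at least 2. Hence 2 is optimal.

2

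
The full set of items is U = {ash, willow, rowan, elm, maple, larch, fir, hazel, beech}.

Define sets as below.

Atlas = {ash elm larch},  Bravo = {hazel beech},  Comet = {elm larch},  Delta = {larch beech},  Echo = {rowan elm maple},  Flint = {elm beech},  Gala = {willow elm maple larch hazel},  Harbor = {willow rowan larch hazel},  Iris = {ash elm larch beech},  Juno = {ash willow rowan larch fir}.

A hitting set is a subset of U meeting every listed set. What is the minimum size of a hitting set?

3

The 3 items {rowan, elm, beech} hit every set.
No choice of 2 items meets every set, so 3 is the minimum.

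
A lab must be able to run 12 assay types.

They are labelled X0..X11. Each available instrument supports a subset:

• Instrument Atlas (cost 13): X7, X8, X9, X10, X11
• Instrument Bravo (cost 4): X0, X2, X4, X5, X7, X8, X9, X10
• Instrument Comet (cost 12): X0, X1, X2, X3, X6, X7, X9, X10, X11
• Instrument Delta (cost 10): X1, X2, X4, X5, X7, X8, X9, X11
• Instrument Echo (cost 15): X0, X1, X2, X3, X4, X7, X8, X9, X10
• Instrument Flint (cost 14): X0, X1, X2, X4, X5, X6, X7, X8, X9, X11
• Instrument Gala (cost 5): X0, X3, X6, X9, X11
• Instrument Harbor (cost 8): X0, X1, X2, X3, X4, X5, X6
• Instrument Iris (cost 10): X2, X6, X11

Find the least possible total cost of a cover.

Bravo, Comet together cover every assay (Bravo ∪ Comet = {X0, X1, X2, X3, X4, X5, X6, X7, X8, X9, X10, X11}); total cost 4 + 12 = 16.
The greedy pick Bravo, Gala, Harbor costs 17; no covering selection beats 16.

16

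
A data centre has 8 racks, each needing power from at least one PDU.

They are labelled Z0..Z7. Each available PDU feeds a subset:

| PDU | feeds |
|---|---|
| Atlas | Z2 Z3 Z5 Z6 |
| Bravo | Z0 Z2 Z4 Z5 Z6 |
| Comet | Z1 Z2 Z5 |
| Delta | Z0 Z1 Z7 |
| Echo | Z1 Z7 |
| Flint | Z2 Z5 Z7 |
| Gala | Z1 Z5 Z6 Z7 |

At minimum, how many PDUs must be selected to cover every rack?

3

Atlas and Bravo and Delta together: Atlas ∪ Bravo ∪ Delta = {Z0, Z1, Z2, Z3, Z4, Z5, Z6, Z7} — every rack is covered.
Only Atlas contains Z3, so Atlas is forced; the remaining 4 racks need at least 2 more PDUs (each remaining PDU adds at most 3) — so at least 3 PDUs are needed, and 3 is optimal.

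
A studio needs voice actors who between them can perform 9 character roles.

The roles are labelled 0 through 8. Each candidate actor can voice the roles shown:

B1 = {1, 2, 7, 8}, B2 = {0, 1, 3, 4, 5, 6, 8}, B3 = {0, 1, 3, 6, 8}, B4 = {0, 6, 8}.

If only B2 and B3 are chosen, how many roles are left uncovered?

Union of B2, B3 = {0, 1, 3, 4, 5, 6, 8}.
Not covered: 2, 7 — 2 roles.

2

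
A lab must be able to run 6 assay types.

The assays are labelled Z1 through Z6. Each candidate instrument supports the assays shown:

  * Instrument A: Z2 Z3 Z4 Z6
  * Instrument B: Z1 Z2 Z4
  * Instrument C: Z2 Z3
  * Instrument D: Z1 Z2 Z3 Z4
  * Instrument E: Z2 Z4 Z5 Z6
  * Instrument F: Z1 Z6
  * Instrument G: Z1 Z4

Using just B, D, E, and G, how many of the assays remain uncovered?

0

Union of B, D, E, G = {Z1, Z2, Z3, Z4, Z5, Z6} — that's every assay, so 0 are uncovered.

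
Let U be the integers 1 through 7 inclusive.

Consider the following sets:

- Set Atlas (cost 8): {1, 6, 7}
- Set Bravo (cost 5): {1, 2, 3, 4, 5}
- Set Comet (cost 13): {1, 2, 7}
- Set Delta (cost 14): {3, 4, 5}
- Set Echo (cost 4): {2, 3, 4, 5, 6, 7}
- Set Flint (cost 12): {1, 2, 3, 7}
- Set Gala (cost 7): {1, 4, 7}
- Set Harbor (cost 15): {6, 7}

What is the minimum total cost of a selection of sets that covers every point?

Bravo, Echo together cover every point (Bravo ∪ Echo = {1, 2, 3, 4, 5, 6, 7}); total cost 5 + 4 = 9.
No covering selection has total cost below 9.

9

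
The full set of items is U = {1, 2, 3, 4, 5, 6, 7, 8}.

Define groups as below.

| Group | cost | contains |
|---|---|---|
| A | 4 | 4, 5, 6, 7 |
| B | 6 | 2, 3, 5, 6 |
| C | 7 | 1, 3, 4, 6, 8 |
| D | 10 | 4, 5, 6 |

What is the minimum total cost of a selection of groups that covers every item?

A, B, C together cover every item (A ∪ B ∪ C = {1, 2, 3, 4, 5, 6, 7, 8}); total cost 4 + 6 + 7 = 17.
No covering selection has total cost below 17.

17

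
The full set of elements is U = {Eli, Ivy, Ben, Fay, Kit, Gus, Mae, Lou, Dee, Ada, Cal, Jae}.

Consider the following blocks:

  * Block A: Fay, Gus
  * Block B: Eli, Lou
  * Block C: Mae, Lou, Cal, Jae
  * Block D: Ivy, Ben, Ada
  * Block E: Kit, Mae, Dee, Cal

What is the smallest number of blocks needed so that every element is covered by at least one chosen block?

Take {A, B, C, D, E}. Their union is {Eli, Ivy, Ben, Fay, Kit, Gus, Mae, Lou, Dee, Ada, Cal, Jae}, which is all 12 elements.
No 4 of the 5 blocks cover everything (all 5 combinations miss at least one element), so 5 is optimal.

5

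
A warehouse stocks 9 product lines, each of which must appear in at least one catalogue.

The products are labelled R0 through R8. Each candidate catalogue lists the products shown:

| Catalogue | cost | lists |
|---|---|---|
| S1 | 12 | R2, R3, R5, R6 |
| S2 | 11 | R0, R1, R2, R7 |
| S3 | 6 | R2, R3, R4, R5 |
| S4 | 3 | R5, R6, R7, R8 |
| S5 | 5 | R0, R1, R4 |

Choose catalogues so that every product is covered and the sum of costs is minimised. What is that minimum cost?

14

S3, S4, S5 together cover every product (S3 ∪ S4 ∪ S5 = {R0, R1, R2, R3, R4, R5, R6, R7, R8}); total cost 6 + 3 + 5 = 14.
No covering selection has total cost below 14.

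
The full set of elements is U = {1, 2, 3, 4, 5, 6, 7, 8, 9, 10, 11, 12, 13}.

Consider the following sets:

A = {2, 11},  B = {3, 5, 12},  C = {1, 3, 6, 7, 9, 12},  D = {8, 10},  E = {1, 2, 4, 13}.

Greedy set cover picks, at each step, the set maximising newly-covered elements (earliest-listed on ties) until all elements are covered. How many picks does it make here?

5

Greedy: pick C (covers 6 new) → pick E (covers 3 new) → pick D (covers 2 new) → pick A (covers 1 new) → pick B (covers 1 new). Total picks: 5.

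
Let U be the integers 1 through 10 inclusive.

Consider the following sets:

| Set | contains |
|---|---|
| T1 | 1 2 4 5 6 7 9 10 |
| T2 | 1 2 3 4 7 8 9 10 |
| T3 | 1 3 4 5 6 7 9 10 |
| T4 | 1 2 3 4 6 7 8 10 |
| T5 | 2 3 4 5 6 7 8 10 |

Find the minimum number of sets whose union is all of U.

2

T3 and T4 together: T3 ∪ T4 = {1, 2, 3, 4, 5, 6, 7, 8, 9, 10} — every point is covered.
No single set has all 10 points (the largest, T1, has 8), so 2 is optimal.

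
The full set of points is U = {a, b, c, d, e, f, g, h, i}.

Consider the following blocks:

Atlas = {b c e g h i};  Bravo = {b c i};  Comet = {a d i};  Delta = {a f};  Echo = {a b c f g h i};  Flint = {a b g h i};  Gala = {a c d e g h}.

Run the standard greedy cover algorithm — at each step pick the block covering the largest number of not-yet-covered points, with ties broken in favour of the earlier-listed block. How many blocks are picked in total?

Greedy: pick Echo (covers 7 new) → pick Gala (covers 2 new). Total picks: 2.

2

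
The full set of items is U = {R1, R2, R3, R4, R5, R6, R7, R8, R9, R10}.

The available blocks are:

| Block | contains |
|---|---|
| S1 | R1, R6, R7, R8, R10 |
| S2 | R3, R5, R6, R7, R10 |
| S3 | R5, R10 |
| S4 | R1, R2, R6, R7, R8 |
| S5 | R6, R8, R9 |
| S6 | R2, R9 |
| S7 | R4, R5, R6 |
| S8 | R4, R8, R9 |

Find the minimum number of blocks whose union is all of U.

3

Take {S2, S4, S8}. Their union is {R1, R2, R3, R4, R5, R6, R7, R8, R9, R10}, which is all 10 items.
Only S2 contains R3, so S2 is forced; the remaining 5 items need at least 2 more blocks (each remaining block adds at most 3) — so at least 3 blocks are needed, and 3 is optimal.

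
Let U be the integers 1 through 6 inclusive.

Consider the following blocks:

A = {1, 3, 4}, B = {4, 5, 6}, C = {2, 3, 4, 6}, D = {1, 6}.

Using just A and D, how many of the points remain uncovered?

2

Union of A, D = {1, 3, 4, 6}.
Not covered: 2, 5 — 2 points.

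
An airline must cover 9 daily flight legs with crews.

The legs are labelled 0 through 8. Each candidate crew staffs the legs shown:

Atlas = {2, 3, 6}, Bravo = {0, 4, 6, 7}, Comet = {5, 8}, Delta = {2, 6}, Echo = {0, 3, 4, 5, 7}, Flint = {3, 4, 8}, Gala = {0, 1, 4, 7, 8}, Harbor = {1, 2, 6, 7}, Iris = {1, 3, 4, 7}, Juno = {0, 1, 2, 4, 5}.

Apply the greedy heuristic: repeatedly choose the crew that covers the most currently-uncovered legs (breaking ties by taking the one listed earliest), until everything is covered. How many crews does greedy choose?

3

Greedy: pick Echo (covers 5 new) → pick Harbor (covers 3 new) → pick Comet (covers 1 new). Total picks: 3.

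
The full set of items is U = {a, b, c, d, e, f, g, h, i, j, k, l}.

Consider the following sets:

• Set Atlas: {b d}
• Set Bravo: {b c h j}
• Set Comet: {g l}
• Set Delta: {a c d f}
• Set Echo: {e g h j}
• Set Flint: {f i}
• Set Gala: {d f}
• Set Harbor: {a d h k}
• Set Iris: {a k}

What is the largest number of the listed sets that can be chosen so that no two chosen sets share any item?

Bravo, Comet, Gala, Iris are pairwise disjoint (Bravo={b,c,h,j}; Comet={g,l}; Gala={d,f}; Iris={a,k}).
Every remaining set overlaps one of these, and no 5 of the listed sets are pairwise disjoint, so 4 is the maximum.

4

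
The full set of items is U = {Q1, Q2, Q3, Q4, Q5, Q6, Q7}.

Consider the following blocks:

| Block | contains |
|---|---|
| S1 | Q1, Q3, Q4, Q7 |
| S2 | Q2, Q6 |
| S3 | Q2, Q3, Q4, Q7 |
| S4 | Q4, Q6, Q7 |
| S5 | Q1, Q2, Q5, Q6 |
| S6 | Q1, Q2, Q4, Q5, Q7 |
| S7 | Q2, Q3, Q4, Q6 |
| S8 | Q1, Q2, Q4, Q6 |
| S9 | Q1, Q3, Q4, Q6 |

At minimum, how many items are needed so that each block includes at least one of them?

Take H = {Q2, Q4}. Each listed block contains at least one of these, so H is a hitting set of size 2.
The blocks S1, S2 are pairwise disjoint, so any hitting set needs a separate item for each — at least 2. Hence 2 is optimal.

2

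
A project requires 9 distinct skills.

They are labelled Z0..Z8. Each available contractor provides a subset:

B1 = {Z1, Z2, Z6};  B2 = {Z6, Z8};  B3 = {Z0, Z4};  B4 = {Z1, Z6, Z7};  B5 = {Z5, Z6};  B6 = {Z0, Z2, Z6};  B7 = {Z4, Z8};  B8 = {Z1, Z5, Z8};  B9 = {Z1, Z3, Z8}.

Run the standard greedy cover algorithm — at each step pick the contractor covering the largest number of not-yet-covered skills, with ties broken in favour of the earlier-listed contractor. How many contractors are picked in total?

Greedy: pick B1 (covers 3 new) → pick B3 (covers 2 new) → pick B8 (covers 2 new) → pick B4 (covers 1 new) → pick B9 (covers 1 new). Total picks: 5.

5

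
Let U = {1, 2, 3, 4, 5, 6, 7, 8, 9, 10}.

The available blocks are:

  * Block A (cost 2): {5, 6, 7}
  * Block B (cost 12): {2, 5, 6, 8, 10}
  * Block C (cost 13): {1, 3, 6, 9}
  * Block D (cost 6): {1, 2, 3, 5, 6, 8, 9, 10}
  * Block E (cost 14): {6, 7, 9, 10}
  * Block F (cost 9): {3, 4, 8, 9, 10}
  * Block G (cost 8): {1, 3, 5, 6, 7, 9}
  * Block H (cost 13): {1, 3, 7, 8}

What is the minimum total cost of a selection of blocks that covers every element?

A, D, F together cover every element (A ∪ D ∪ F = {1, 2, 3, 4, 5, 6, 7, 8, 9, 10}); total cost 2 + 6 + 9 = 17.
No covering selection has total cost below 17.

17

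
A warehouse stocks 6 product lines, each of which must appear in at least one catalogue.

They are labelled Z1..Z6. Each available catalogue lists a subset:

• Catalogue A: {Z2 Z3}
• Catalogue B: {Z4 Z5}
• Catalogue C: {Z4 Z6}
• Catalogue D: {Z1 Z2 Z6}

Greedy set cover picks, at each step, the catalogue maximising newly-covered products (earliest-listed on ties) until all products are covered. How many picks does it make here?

3

Greedy: pick D (covers 3 new) → pick B (covers 2 new) → pick A (covers 1 new). Total picks: 3.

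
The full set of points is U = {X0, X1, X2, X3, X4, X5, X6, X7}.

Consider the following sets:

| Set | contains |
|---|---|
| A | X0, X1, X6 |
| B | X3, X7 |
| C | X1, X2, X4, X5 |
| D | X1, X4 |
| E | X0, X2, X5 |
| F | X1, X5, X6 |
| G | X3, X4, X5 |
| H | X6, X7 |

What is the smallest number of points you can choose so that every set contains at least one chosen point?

Take T = {X1, X5, X7}. Each listed set contains at least one of these, so T is a hitting set of size 3.
The sets D, E, H are pairwise disjoint, so any hitting set needs a separate point for each — at least 3. Hence 3 is optimal.

3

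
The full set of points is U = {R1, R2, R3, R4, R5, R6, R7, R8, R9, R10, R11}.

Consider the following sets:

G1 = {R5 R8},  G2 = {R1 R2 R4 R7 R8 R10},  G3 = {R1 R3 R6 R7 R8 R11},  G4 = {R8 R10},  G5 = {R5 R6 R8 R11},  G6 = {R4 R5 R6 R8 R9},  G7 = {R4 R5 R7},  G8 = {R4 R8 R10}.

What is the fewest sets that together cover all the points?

G2 and G3 and G6 together: G2 ∪ G3 ∪ G6 = {R1, R2, R3, R4, R5, R6, R7, R8, R9, R10, R11} — every point is covered.
Only G2 contains R2, so G2 is forced; the remaining 5 points need at least 2 more sets (each remaining set adds at most 3) — so at least 3 sets are needed, and 3 is optimal.

3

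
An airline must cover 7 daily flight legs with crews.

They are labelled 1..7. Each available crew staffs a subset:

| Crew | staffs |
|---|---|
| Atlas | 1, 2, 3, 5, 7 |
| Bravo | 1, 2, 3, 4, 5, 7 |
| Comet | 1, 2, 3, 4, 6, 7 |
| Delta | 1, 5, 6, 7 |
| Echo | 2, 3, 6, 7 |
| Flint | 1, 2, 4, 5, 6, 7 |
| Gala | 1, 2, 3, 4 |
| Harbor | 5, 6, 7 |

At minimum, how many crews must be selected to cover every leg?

Take {Bravo, Flint}. Their union is {1, 2, 3, 4, 5, 6, 7}, which is all 7 legs.
No single crew has all 7 legs (the largest, Bravo, has 6), so 2 is optimal.

2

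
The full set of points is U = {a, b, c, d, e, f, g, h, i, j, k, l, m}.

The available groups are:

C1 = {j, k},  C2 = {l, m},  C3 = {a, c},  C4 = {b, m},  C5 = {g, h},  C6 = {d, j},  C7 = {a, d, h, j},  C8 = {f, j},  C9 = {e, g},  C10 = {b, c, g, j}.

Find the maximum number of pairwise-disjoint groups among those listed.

C2, C3, C8, C9 are pairwise disjoint (C2={l,m}; C3={a,c}; C8={f,j}; C9={e,g}).
Every remaining group overlaps one of these, and no 5 of the listed groups are pairwise disjoint, so 4 is the maximum.

4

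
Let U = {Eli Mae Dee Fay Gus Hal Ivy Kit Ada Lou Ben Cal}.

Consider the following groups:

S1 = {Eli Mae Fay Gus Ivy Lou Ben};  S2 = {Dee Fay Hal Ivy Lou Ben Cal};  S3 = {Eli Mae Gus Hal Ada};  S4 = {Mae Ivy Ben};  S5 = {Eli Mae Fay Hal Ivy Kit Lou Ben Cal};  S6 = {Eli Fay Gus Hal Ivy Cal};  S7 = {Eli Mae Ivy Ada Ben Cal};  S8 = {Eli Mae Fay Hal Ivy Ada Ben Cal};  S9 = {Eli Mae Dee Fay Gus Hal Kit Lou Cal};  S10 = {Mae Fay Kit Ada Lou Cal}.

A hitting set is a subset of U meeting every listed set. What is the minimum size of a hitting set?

Take H = {Mae, Fay}. Each listed group contains at least one of these, so H is a hitting set of size 2.
No single element lies in every group, so at least 2 are needed and 2 is optimal.

2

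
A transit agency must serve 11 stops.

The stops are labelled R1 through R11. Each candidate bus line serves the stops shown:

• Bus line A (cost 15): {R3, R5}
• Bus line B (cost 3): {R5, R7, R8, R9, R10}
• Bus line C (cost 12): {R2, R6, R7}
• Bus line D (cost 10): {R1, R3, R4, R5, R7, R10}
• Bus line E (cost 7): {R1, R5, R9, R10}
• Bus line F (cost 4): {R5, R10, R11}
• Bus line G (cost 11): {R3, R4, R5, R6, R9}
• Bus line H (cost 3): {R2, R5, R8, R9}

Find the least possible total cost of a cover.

B, E, F, G, H together cover every stop (B ∪ E ∪ F ∪ G ∪ H = {R1, R2, R3, R4, R5, R6, R7, R8, R9, R10, R11}); total cost 3 + 7 + 4 + 11 + 3 = 28.
The greedy pick B, H, D, F, G costs 31; no covering selection beats 28.

28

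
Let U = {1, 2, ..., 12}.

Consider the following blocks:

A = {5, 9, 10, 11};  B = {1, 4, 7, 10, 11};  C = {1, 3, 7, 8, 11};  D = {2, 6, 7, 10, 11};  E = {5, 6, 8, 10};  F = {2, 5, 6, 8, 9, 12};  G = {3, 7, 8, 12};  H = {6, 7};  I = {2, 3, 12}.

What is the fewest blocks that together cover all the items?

3

B, F, and G cover everything between them: the union {1, 2, 3, 4, 5, 6, 7, 8, 9, 10, 11, 12} is all of U.
Only B contains 4, so B is forced; the remaining 7 items need at least 2 more blocks (each remaining block adds at most 6) — so at least 3 blocks are needed, and 3 is optimal.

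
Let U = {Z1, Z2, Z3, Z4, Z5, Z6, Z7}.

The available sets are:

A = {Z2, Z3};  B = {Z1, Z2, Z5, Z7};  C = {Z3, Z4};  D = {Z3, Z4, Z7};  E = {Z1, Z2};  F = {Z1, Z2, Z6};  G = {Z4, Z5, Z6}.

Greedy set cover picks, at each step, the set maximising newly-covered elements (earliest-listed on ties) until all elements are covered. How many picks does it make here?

Greedy: pick B (covers 4 new) → pick C (covers 2 new) → pick F (covers 1 new). Total picks: 3.

3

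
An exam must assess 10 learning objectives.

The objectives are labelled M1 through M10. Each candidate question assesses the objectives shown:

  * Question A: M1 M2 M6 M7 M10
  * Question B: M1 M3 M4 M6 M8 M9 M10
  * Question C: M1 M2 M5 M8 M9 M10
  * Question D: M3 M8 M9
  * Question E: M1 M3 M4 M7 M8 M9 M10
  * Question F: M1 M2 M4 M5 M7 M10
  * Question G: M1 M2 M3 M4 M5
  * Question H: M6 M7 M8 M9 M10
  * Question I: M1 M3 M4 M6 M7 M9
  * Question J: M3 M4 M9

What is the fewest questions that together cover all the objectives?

2

B and F together: B ∪ F = {M1, M2, M3, M4, M5, M6, M7, M8, M9, M10} — every objective is covered.
No single question has all 10 objectives (the largest, B, has 7), so 2 is optimal.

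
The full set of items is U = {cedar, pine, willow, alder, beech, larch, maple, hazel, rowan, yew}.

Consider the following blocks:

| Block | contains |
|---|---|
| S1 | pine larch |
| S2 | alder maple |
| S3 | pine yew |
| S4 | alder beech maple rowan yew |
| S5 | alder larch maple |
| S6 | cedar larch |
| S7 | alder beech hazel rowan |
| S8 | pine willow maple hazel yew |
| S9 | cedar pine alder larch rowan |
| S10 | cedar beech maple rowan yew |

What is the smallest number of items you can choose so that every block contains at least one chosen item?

3

The 3 items {cedar, pine, alder} hit every block.
The blocks S2, S3, S6 are pairwise disjoint, so any hitting set needs a separate item for each — at least 3. Hence 3 is optimal.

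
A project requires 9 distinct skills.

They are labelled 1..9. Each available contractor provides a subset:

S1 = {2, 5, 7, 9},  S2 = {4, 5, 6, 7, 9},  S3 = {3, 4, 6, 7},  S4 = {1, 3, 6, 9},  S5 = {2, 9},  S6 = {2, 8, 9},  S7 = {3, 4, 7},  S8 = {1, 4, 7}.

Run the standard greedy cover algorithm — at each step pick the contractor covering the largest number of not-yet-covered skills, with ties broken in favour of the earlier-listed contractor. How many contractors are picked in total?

Greedy: pick S2 (covers 5 new) → pick S4 (covers 2 new) → pick S6 (covers 2 new). Total picks: 3.

3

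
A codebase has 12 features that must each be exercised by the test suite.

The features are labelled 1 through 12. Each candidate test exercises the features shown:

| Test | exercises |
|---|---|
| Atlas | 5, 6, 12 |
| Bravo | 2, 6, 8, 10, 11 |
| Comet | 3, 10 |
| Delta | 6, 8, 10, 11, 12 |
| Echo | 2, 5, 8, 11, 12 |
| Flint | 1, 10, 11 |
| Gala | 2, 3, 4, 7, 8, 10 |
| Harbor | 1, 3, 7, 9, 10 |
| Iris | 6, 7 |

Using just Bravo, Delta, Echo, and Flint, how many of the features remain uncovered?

Union of Bravo, Delta, Echo, Flint = {1, 2, 5, 6, 8, 10, 11, 12}.
Not covered: 3, 4, 7, 9 — 4 features.

4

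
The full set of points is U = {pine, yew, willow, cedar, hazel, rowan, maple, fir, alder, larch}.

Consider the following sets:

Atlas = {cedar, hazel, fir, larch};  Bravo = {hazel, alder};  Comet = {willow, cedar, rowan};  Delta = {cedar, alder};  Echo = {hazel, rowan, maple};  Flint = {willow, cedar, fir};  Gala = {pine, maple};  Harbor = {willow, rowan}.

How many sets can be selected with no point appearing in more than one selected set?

Bravo, Flint, Gala are pairwise disjoint (Bravo={hazel,alder}; Flint={willow,cedar,fir}; Gala={pine,maple}).
Every remaining set overlaps one of these, and no 4 of the listed sets are pairwise disjoint, so 3 is the maximum.

3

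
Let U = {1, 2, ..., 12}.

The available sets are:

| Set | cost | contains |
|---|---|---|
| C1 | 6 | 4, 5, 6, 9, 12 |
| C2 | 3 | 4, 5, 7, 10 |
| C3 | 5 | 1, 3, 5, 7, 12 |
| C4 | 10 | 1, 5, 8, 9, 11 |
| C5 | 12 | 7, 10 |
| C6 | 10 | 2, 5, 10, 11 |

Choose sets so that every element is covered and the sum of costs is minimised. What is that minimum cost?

C1, C3, C4, C6 together cover every element (C1 ∪ C3 ∪ C4 ∪ C6 = {1, 2, 3, 4, 5, 6, 7, 8, 9, 10, 11, 12}); total cost 6 + 5 + 10 + 10 = 31.
The greedy pick C2, C3, C1, C4, C6 costs 34; no covering selection beats 31.

31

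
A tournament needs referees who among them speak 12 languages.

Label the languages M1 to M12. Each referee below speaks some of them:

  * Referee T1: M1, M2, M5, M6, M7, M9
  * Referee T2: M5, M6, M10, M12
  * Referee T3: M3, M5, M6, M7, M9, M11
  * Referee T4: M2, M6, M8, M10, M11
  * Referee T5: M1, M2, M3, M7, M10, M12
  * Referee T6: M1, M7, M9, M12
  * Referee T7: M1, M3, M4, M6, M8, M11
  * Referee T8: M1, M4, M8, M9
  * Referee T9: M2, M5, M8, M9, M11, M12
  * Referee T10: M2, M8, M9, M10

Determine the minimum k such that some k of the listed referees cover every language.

Take {T5, T7, T9}. Their union is {M1, M2, M3, M4, M5, M6, M7, M8, M9, M10, M11, M12}, which is all 12 languages.
No 2 of the 10 referees cover everything (all 45 combinations miss at least one language), so 3 is optimal.

3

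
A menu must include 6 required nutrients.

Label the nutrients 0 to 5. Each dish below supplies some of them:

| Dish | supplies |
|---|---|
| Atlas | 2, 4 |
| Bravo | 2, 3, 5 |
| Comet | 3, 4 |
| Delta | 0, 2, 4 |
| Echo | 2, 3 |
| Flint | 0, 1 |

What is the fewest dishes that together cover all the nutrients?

3

Take {Atlas, Bravo, Flint}. Their union is {0, 1, 2, 3, 4, 5}, which is all 6 nutrients.
Only Flint contains 1, so Flint is forced; the remaining 4 nutrients need at least 2 more dishes (each remaining dish adds at most 3) — so at least 3 dishes are needed, and 3 is optimal.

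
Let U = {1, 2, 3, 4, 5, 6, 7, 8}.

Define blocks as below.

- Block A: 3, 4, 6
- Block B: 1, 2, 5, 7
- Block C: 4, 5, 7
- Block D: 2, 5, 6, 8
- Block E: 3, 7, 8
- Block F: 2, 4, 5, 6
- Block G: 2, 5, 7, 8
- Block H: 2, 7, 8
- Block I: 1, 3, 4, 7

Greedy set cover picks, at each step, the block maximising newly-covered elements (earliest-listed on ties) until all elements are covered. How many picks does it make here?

Greedy: pick B (covers 4 new) → pick A (covers 3 new) → pick D (covers 1 new). Total picks: 3.
(The true minimum cover uses only 2 blocks, so greedy is not optimal here.)

3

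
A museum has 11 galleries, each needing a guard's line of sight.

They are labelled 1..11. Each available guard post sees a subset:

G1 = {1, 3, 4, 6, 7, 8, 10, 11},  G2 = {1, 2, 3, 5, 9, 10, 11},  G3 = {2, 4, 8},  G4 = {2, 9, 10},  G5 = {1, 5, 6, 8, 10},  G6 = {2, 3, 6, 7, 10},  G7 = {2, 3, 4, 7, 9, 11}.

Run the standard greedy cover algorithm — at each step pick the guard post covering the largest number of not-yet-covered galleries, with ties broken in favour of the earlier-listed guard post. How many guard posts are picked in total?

2

Greedy: pick G1 (covers 8 new) → pick G2 (covers 3 new). Total picks: 2.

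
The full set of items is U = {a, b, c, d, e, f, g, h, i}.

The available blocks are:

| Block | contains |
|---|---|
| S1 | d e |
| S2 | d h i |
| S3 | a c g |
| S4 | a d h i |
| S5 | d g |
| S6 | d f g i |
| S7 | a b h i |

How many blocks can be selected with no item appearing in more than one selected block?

2

S5, S7 are pairwise disjoint (S5={d,g}; S7={a,b,h,i}).
Every remaining block overlaps one of these, and no 3 of the listed blocks are pairwise disjoint, so 2 is the maximum.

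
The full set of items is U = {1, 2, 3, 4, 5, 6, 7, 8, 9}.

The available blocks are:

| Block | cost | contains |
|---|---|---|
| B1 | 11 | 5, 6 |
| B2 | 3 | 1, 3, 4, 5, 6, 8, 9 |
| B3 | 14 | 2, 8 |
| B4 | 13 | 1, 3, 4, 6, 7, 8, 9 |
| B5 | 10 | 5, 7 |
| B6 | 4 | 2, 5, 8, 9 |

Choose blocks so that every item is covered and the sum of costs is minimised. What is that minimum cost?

17

B4, B6 together cover every item (B4 ∪ B6 = {1, 2, 3, 4, 5, 6, 7, 8, 9}); total cost 13 + 4 = 17.
No covering selection has total cost below 17.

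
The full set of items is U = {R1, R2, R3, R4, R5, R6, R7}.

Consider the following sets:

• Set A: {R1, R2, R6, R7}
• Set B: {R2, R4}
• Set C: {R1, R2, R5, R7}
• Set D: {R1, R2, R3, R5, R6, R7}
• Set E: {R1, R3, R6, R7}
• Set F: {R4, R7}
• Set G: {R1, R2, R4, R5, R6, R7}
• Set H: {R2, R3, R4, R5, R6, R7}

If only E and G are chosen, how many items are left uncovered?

0

Union of E, G = {R1, R2, R3, R4, R5, R6, R7} — that's every item, so 0 are uncovered.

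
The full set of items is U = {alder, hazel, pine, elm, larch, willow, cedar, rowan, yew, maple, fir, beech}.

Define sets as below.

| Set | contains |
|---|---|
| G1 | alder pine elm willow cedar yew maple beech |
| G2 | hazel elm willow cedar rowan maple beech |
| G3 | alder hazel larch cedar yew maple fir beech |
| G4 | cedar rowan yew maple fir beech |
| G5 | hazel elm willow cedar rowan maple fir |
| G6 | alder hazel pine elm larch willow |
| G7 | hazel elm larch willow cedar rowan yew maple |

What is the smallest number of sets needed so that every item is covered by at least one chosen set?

2

G4 and G6 together: G4 ∪ G6 = {alder, hazel, pine, elm, larch, willow, cedar, rowan, yew, maple, fir, beech} — every item is covered.
No single set has all 12 items (the largest, G1, has 8), so 2 is optimal.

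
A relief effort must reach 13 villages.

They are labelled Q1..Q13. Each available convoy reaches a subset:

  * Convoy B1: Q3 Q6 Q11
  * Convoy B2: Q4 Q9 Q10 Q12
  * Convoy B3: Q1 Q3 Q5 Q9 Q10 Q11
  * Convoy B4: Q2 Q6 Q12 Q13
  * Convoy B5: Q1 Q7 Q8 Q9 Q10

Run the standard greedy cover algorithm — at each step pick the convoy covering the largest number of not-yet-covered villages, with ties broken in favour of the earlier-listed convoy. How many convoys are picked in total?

4

Greedy: pick B3 (covers 6 new) → pick B4 (covers 4 new) → pick B5 (covers 2 new) → pick B2 (covers 1 new). Total picks: 4.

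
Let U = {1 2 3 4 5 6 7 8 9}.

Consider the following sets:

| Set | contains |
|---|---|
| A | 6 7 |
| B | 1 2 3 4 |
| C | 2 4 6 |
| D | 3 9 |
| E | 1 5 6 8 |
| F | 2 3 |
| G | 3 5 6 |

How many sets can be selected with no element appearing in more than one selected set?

A, B are pairwise disjoint (A={6,7}; B={1,2,3,4}).
Every remaining set overlaps one of these, and no 3 of the listed sets are pairwise disjoint, so 2 is the maximum.

2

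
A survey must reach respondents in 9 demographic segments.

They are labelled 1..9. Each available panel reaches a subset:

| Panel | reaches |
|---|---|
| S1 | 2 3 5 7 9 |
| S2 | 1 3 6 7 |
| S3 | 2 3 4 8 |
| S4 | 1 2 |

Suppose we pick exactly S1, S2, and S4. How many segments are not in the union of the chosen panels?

Union of S1, S2, S4 = {1, 2, 3, 5, 6, 7, 9}.
Not covered: 4, 8 — 2 segments.

2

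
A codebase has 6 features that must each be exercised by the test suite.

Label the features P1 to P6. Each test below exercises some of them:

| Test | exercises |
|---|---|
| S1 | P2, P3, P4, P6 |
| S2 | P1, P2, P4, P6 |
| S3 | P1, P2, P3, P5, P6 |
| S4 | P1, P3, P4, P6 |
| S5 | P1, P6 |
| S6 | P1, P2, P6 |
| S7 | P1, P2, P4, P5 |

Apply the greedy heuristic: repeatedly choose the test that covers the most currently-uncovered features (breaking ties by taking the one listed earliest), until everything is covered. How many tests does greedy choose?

Greedy: pick S3 (covers 5 new) → pick S1 (covers 1 new). Total picks: 2.

2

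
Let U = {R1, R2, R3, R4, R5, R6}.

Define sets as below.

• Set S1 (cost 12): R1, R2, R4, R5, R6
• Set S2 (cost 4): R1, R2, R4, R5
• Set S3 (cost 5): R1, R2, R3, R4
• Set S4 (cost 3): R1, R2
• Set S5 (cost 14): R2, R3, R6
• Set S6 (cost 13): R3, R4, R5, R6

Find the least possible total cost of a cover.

S4, S6 together cover every point (S4 ∪ S6 = {R1, R2, R3, R4, R5, R6}); total cost 3 + 13 = 16.
The greedy pick S2, S3, S1 costs 21; no covering selection beats 16.

16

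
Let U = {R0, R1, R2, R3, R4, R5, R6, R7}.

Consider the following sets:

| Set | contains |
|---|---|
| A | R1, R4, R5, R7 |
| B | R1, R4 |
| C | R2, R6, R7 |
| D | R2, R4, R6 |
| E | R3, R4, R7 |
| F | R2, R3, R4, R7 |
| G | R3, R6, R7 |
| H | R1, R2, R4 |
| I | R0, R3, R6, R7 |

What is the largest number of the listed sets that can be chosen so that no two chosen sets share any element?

H, I are pairwise disjoint (H={R1,R2,R4}; I={R0,R3,R6,R7}).
Every remaining set overlaps one of these, and no 3 of the listed sets are pairwise disjoint, so 2 is the maximum.

2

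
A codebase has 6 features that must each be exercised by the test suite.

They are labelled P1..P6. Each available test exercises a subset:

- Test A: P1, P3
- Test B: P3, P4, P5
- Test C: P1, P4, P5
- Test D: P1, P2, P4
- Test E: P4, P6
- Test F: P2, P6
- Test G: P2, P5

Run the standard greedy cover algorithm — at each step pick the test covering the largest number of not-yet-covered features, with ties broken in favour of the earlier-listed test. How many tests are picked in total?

3

Greedy: pick B (covers 3 new) → pick D (covers 2 new) → pick E (covers 1 new). Total picks: 3.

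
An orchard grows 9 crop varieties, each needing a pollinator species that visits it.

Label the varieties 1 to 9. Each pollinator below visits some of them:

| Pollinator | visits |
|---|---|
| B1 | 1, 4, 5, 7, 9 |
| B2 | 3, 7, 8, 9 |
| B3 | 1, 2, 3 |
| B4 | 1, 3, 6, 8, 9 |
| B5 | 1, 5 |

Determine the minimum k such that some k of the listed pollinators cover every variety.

3

B1 and B3 and B4 together: B1 ∪ B3 ∪ B4 = {1, 2, 3, 4, 5, 6, 7, 8, 9} — every variety is covered.
Only B3 contains 2, so B3 is forced; the remaining 6 varieties need at least 2 more pollinators (each remaining pollinator adds at most 4) — so at least 3 pollinators are needed, and 3 is optimal.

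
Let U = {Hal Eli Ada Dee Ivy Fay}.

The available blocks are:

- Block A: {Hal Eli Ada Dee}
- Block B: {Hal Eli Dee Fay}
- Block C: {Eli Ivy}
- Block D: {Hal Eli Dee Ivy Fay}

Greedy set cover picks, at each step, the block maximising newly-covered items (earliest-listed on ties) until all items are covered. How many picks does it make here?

2

Greedy: pick D (covers 5 new) → pick A (covers 1 new). Total picks: 2.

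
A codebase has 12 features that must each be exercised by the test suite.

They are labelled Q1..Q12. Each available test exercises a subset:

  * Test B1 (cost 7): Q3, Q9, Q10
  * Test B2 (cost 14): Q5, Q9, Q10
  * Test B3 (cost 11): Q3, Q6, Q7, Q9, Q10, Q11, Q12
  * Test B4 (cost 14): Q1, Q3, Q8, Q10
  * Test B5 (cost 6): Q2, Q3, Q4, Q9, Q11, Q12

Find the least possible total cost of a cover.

45

B2, B3, B4, B5 together cover every feature (B2 ∪ B3 ∪ B4 ∪ B5 = {Q1, Q2, Q3, Q4, Q5, Q6, Q7, Q8, Q9, Q10, Q11, Q12}); total cost 14 + 11 + 14 + 6 = 45.
No covering selection has total cost below 45.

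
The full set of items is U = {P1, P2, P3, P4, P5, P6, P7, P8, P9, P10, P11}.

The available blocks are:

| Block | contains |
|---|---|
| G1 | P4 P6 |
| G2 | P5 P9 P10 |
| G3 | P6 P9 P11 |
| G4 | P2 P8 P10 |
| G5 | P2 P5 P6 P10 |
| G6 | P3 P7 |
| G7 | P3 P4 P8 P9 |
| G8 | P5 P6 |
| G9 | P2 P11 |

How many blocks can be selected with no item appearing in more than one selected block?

G1, G2, G6, G9 are pairwise disjoint (G1={P4,P6}; G2={P5,P9,P10}; G6={P3,P7}; G9={P2,P11}).
Every remaining block overlaps one of these, and no 5 of the listed blocks are pairwise disjoint, so 4 is the maximum.

4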